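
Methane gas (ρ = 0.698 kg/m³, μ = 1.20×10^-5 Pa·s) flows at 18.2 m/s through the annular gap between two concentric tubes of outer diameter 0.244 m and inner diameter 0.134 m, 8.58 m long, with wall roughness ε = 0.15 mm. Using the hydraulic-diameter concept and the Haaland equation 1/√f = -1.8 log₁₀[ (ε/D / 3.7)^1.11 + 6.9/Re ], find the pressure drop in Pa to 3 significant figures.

Hydraulic diameter D_h = 4A/P = D_o - D_i = 0.244 - 0.134 = 0.11 m.
Re = ρVD_h/μ = 0.698·18.2·0.11/1.2e-05 = 1.164e+05.
ε/D_h = 0.00015/0.11 = 0.00136; Haaland gives 1/√f = -1.8 log₁₀[0.000154+5.93e-05] = 6.606, so f = 0.02291.
ΔP = f(L/D_h)(ρV²/2) = 0.02291·8.58/0.11·115.6 = 206.6 Pa.

ΔP ≈ 207 Pa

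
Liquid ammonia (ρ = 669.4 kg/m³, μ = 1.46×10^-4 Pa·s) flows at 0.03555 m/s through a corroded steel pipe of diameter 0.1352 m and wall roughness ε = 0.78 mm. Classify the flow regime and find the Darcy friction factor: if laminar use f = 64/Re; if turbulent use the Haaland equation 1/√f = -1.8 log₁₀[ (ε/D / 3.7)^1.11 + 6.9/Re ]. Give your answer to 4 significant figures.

f ≈ 0.03506

Re = ρVD/μ = 669.4·0.03555·0.1352/0.000146 = 2.204e+04.
Re > 4000 → turbulent. ε/D = 0.00078/0.1352 = 0.00577; Haaland: 1/√f = -1.8 log₁₀[0.000766 + 0.000313] = 5.341, so f = 0.03506.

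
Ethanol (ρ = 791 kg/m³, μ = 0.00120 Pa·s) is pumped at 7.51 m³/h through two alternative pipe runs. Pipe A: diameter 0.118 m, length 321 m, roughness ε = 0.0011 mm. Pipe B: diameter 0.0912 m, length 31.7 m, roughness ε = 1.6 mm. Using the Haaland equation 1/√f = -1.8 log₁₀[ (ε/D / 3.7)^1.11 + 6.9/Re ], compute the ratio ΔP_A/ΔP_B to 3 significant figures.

Pipe A: V = Q/A = 0.002086/0.01094 = 0.1908 m/s; Re = 1.484e+04; ε/D = 9.32e-06; Haaland → f = 0.0278; ΔP_A = f(L/D)(ρV²/2) = 1088 Pa.
Pipe B: V = Q/A = 0.002086/0.006533 = 0.3193 m/s; Re = 1.92e+04; ε/D = 0.0175; Haaland → f = 0.04844; ΔP_B = f(L/D)(ρV²/2) = 679.1 Pa.
ΔP_A/ΔP_B = 1088/679.1 = 1.60.

ΔP_A/ΔP_B ≈ 1.60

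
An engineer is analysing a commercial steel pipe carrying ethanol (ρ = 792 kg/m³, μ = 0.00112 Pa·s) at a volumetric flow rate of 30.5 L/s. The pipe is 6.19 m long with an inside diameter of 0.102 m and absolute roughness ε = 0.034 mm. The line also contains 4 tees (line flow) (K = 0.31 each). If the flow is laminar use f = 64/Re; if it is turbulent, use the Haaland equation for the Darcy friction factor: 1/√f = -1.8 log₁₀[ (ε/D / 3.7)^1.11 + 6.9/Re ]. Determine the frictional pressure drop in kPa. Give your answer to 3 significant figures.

ΔP ≈ 12.6 kPa

Q = 30.5 L/s = 30.5/1000 = 0.0305 m³/s.
Cross-sectional area A = πD²/4 = π(0.102)²/4 = 0.008171 m²; mean velocity V = Q/A = 0.0305/0.008171 = 3.733 m/s.
Reynolds number Re = ρVD/μ = 792 · 3.733 · 0.102 / 0.00112 = 2.692e+05.
Re > 4000 → turbulent. Relative roughness ε/D = 3.4e-05/0.102 = 0.000333. Haaland: 1/√f = -1.8 log₁₀[(0.000333/3.7)^1.11 + 6.9/2.692e+05] = -1.8 log₁₀[3.23e-05 + 2.56e-05] = 7.626, so f = 0.01719.
Total minor-loss coefficient ΣK = 4·0.31 = 1.24.
ΔP = [f·L/D + ΣK]·(ρV²/2) = [0.01719·6.19/0.102 + 1.24]·(792·3.733²/2) = [1.043 + 1.24]·5517 = 1.26e+04 Pa.
ΔP = 1.26e+04 Pa = 12.6 kPa.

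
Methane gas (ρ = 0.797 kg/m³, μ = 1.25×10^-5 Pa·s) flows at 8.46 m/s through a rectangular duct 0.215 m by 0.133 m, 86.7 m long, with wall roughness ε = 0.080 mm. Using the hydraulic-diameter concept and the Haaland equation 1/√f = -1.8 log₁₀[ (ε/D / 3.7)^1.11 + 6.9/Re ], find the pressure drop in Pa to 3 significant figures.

ΔP ≈ 306 Pa

Hydraulic diameter D_h = 4A/P = 4·(0.215·0.133)/(2·(0.215+0.133)) = 0.1144/0.696 = 0.1643 m.
Re = ρVD_h/μ = 0.797·8.46·0.1643/1.25e-05 = 8.865e+04.
ε/D_h = 8e-05/0.1643 = 0.000487; Haaland gives 1/√f = -1.8 log₁₀[4.92e-05+7.78e-05] = 7.013, so f = 0.02033.
ΔP = f(L/D_h)(ρV²/2) = 0.02033·86.7/0.1643·28.52 = 306 Pa.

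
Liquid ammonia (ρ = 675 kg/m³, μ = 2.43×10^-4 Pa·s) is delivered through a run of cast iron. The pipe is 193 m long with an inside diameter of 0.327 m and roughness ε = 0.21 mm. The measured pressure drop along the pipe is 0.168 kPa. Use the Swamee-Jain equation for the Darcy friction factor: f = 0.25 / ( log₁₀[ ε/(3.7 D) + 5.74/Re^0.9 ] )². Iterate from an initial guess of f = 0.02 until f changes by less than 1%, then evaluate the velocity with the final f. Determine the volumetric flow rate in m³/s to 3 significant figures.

Rearranging Darcy-Weisbach: V = √(2·ΔP·D/(f·L·ρ)). With ε/D = 0.00021/0.327 = 0.000642, iterate starting from f = 0.02:
  f = 0.02 → V = √(2·168·0.327/(0.02·193·675)) = 0.2054 m/s; Re = ρVD/μ = 1.865e+05; f → 0.01976
  f = 0.01976 → V = 0.2066 m/s; Re = 1.877e+05; f → 0.01975
Converged (Δf/f < 1%). With the final f = 0.01975: V = √(2·168·0.327/(0.01975·193·675)) = 0.2067 m/s.
Q = V·A = 0.2067·(π/4·0.327²) = 0.01736 m³/s = 0.0174 m³/s.

Q ≈ 0.0174 m³/s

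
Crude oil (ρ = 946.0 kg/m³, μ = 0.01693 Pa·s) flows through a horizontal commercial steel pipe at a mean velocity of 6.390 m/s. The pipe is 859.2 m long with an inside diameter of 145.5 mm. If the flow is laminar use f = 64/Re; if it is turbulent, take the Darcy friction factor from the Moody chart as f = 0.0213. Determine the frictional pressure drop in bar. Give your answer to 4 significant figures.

ΔP ≈ 24.29 bar

Reynolds number Re = ρVD/μ = 946 · 6.39 · 0.1455 / 0.0169 = 5.195e+04.
Re > 4000 → turbulent; use the Moody-chart value f = 0.0213.
Darcy-Weisbach: ΔP = f(L/D)(ρV²/2) = 0.0213·(859.2/0.1455)·(946·6.39²/2) = 0.0213·5905·1.931e+04 = 2.429e+06 Pa.
ΔP = 2.429e+06 Pa = 24.29 bar.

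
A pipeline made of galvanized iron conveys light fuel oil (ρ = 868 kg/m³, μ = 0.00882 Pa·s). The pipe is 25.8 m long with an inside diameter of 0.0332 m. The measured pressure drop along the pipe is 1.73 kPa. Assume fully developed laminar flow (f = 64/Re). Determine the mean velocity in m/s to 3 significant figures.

V ≈ 0.262 m/s

For laminar flow, f = 64/Re with Re = ρVD/μ, so Darcy-Weisbach reduces to ΔP = 32μLV/D². Solving for V: V = ΔP·D²/(32μL) = 1730·(0.0332)²/(32·0.00882·25.8) = 0.2619 m/s.
Check: Re = ρVD/μ = 868·0.2619·0.0332/0.00882 = 855.6 < 2300, so the laminar assumption holds.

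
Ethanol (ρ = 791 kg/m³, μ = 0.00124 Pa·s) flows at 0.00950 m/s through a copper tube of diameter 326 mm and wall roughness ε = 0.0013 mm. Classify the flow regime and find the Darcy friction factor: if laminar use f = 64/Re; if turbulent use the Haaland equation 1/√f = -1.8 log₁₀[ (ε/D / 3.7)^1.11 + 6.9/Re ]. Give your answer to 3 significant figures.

f ≈ 0.0324

Re = ρVD/μ = 791·0.0095·0.326/0.00124 = 1976.
Re < 2300 → laminar, so f = 64/Re = 0.0324 (roughness is irrelevant in laminar flow).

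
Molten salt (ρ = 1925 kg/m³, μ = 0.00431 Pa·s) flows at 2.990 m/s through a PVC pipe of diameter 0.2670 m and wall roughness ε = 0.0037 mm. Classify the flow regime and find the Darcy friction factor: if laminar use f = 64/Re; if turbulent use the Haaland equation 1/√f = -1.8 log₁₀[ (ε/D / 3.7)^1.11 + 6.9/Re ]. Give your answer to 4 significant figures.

f ≈ 0.01402

Re = ρVD/μ = 1925·2.99·0.267/0.00431 = 3.566e+05.
Re > 4000 → turbulent. ε/D = 3.7e-06/0.267 = 1.39e-05; Haaland: 1/√f = -1.8 log₁₀[9.47e-07 + 1.94e-05] = 8.447, so f = 0.01402.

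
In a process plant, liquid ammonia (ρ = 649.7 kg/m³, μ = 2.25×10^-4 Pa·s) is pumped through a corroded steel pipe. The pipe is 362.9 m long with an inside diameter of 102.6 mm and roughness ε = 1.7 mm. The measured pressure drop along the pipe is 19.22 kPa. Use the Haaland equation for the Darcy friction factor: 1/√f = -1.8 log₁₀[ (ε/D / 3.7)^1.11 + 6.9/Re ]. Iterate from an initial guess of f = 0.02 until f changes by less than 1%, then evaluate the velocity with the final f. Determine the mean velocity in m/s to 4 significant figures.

V ≈ 0.6054 m/s

Rearranging Darcy-Weisbach: V = √(2·ΔP·D/(f·L·ρ)). With ε/D = 0.0017/0.1026 = 0.0166, iterate starting from f = 0.02:
  f = 0.02 → V = √(2·1.922e+04·0.1026/(0.02·362.9·649.7)) = 0.9145 m/s; Re = ρVD/μ = 2.709e+05; f → 0.04556
  f = 0.04556 → V = 0.6059 m/s; Re = 1.795e+05; f → 0.04564
Converged (Δf/f < 1%). With the final f = 0.04564: V = √(2·1.922e+04·0.1026/(0.04564·362.9·649.7)) = 0.6054 m/s.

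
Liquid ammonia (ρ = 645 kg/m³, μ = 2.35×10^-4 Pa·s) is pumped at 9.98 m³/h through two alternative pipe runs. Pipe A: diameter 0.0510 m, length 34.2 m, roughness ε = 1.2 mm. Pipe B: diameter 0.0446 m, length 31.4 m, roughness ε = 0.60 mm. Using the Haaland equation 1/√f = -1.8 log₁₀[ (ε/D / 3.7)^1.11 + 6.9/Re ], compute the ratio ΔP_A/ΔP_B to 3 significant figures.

Pipe A: V = Q/A = 0.002772/0.002043 = 1.357 m/s; Re = 1.9e+05; ε/D = 0.0235; Haaland → f = 0.0521; ΔP_A = f(L/D)(ρV²/2) = 2.075e+04 Pa.
Pipe B: V = Q/A = 0.002772/0.001562 = 1.774 m/s; Re = 2.172e+05; ε/D = 0.0135; Haaland → f = 0.04231; ΔP_B = f(L/D)(ρV²/2) = 3.025e+04 Pa.
ΔP_A/ΔP_B = 2.075e+04/3.025e+04 = 0.686.

ΔP_A/ΔP_B ≈ 0.686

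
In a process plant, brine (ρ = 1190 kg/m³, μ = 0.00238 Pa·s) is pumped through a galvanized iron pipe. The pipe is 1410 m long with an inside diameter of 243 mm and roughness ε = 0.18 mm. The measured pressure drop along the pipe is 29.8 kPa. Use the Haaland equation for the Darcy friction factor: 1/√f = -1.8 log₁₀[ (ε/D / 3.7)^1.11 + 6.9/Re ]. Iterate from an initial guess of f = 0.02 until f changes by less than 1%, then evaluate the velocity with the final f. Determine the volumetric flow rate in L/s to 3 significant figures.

Rearranging Darcy-Weisbach: V = √(2·ΔP·D/(f·L·ρ)). With ε/D = 0.00018/0.243 = 0.000741, iterate starting from f = 0.02:
  f = 0.02 → V = √(2·2.98e+04·0.243/(0.02·1410·1190)) = 0.6569 m/s; Re = ρVD/μ = 7.982e+04; f → 0.02157
  f = 0.02157 → V = 0.6326 m/s; Re = 7.686e+04; f → 0.02167
Converged (Δf/f < 1%). With the final f = 0.02167: V = √(2·2.98e+04·0.243/(0.02167·1410·1190)) = 0.6311 m/s.
Q = V·A = 0.6311·(π/4·0.243²) = 0.02927 m³/s = 29.3 L/s.

Q ≈ 29.3 L/s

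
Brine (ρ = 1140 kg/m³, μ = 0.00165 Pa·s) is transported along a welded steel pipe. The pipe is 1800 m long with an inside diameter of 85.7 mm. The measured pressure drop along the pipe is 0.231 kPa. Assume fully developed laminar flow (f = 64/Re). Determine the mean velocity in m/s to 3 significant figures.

For laminar flow, f = 64/Re with Re = ρVD/μ, so Darcy-Weisbach reduces to ΔP = 32μLV/D². Solving for V: V = ΔP·D²/(32μL) = 231·(0.0857)²/(32·0.00165·1800) = 0.01785 m/s.
Check: Re = ρVD/μ = 1140·0.01785·0.0857/0.00165 = 1057 < 2300, so the laminar assumption holds.

V ≈ 0.0179 m/s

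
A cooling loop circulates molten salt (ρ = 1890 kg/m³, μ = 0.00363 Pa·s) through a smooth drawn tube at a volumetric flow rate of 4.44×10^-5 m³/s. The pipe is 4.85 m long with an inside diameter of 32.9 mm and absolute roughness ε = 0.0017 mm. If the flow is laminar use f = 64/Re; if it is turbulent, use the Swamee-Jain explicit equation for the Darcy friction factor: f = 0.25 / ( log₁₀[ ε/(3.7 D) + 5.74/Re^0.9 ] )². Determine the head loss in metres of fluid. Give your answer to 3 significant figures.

h_f ≈ 0.00147 m

Cross-sectional area A = πD²/4 = π(0.0329)²/4 = 0.0008501 m²; mean velocity V = Q/A = 4.44e-05/0.0008501 = 0.05223 m/s.
Reynolds number Re = ρVD/μ = 1890 · 0.05223 · 0.0329 / 0.00363 = 894.6.
Re < 2300 → laminar flow, so f = 64/Re = 64/894.6 = 0.07154 (the turbulent correlation is not needed).
Darcy-Weisbach: ΔP = f(L/D)(ρV²/2) = 0.07154·(4.85/0.0329)·(1890·0.05223²/2) = 0.07154·147.4·2.578 = 27.18 Pa.
Head loss h_f = ΔP/(ρg) = 27.18/(1890·9.81) = 0.00147 m.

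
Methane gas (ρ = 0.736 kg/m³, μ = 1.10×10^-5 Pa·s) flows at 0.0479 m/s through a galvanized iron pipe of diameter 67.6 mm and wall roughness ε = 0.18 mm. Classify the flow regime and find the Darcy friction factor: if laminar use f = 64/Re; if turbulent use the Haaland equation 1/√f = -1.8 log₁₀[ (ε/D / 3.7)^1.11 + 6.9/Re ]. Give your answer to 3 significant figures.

f ≈ 0.295

Re = ρVD/μ = 0.736·0.0479·0.0676/1.1e-05 = 216.7.
Re < 2300 → laminar, so f = 64/Re = 0.2954 (roughness is irrelevant in laminar flow).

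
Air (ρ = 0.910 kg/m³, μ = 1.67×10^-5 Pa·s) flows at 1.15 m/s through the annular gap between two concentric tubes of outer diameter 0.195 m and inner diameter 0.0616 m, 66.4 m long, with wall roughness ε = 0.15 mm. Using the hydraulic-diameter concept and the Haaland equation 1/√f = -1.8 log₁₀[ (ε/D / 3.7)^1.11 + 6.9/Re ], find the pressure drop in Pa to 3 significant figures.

ΔP ≈ 10.1 Pa

Hydraulic diameter D_h = 4A/P = D_o - D_i = 0.195 - 0.0616 = 0.1334 m.
Re = ρVD_h/μ = 0.91·1.15·0.1334/1.67e-05 = 8359.
ε/D_h = 0.00015/0.1334 = 0.00112; Haaland gives 1/√f = -1.8 log₁₀[0.000125+0.000825] = 5.44, so f = 0.03379.
ΔP = f(L/D_h)(ρV²/2) = 0.03379·66.4/0.1334·0.6017 = 10.12 Pa.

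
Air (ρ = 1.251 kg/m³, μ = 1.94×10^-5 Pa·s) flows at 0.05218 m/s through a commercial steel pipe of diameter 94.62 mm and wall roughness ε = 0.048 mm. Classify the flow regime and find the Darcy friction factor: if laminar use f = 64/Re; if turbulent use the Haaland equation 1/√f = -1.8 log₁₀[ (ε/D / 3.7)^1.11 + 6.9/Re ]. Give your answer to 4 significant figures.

f ≈ 0.2010

Re = ρVD/μ = 1.251·0.05218·0.09462/1.94e-05 = 318.4.
Re < 2300 → laminar, so f = 64/Re = 0.201 (roughness is irrelevant in laminar flow).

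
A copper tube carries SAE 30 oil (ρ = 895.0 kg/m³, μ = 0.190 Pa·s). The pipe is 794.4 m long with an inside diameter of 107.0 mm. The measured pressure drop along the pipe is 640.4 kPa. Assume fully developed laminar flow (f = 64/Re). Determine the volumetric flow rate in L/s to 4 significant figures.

For laminar flow, f = 64/Re with Re = ρVD/μ, so Darcy-Weisbach reduces to ΔP = 32μLV/D². Solving for V: V = ΔP·D²/(32μL) = 6.404e+05·(0.107)²/(32·0.19·794.4) = 1.518 m/s.
Check: Re = ρVD/μ = 895·1.518·0.107/0.19 = 765.1 < 2300, so the laminar assumption holds.
Q = V·A = 1.518·(π/4·0.107²) = 0.01365 m³/s = 13.65 L/s.

Q ≈ 13.65 L/s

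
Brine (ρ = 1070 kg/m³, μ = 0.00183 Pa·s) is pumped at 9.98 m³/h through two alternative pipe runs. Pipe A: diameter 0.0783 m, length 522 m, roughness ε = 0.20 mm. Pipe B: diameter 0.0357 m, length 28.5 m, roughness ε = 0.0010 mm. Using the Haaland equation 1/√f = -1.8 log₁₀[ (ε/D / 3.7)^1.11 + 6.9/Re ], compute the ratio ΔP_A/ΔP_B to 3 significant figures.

Pipe A: V = Q/A = 0.002772/0.004815 = 0.5757 m/s; Re = 2.636e+04; ε/D = 0.00255; Haaland → f = 0.02935; ΔP_A = f(L/D)(ρV²/2) = 3.47e+04 Pa.
Pipe B: V = Q/A = 0.002772/0.001001 = 2.77 m/s; Re = 5.781e+04; ε/D = 2.8e-05; Haaland → f = 0.02013; ΔP_B = f(L/D)(ρV²/2) = 6.594e+04 Pa.
ΔP_A/ΔP_B = 3.47e+04/6.594e+04 = 0.526.

ΔP_A/ΔP_B ≈ 0.526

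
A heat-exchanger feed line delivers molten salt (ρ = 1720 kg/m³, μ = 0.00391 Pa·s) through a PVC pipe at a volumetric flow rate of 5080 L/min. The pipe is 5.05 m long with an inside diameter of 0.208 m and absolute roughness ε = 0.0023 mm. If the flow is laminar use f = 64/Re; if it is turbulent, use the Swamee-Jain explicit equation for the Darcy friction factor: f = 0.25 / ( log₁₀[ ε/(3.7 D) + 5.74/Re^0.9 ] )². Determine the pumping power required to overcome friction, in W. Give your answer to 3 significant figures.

Q = 5080 L/min = 5080/60000 = 0.08467 m³/s.
Cross-sectional area A = πD²/4 = π(0.208)²/4 = 0.03398 m²; mean velocity V = Q/A = 0.08467/0.03398 = 2.492 m/s.
Reynolds number Re = ρVD/μ = 1720 · 2.492 · 0.208 / 0.00391 = 2.28e+05.
Re > 4000 → turbulent. Relative roughness ε/D = 2.3e-06/0.208 = 1.11e-05. Swamee-Jain: f = 0.25/(log₁₀[1.11e-05/3.7 + 5.74/2.28e+05^0.9])² = 0.25/(log₁₀[2.99e-06 + 8.65e-05])² = 0.25/(-4.048)² = 0.01525.
Darcy-Weisbach: ΔP = f(L/D)(ρV²/2) = 0.01525·(5.05/0.208)·(1720·2.492²/2) = 0.01525·24.28·5339 = 1977 Pa.
Pumping power P = QΔP = 0.08467·1977 = 167.4 W = 167 W.

P ≈ 167 W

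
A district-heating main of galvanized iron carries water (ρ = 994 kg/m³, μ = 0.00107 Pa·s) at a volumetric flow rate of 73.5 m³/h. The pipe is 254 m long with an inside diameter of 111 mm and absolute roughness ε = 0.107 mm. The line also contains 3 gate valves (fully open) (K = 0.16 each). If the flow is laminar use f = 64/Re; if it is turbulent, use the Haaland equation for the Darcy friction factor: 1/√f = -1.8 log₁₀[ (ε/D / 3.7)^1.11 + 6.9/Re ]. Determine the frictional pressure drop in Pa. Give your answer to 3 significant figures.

Q = 73.5 m³/h = 73.5/3600 = 0.02042 m³/s.
Cross-sectional area A = πD²/4 = π(0.111)²/4 = 0.009677 m²; mean velocity V = Q/A = 0.02042/0.009677 = 2.11 m/s.
Reynolds number Re = ρVD/μ = 994 · 2.11 · 0.111 / 0.00107 = 2.176e+05.
Re > 4000 → turbulent. Relative roughness ε/D = 0.000107/0.111 = 0.000964. Haaland: 1/√f = -1.8 log₁₀[(0.000964/3.7)^1.11 + 6.9/2.176e+05] = -1.8 log₁₀[0.000105 + 3.17e-05] = 6.955, so f = 0.02067.
Total minor-loss coefficient ΣK = 3·0.16 = 0.48.
ΔP = [f·L/D + ΣK]·(ρV²/2) = [0.02067·254/0.111 + 0.48]·(994·2.11²/2) = [47.31 + 0.48]·2212 = 1.057e+05 Pa.

ΔP ≈ 106000 Pa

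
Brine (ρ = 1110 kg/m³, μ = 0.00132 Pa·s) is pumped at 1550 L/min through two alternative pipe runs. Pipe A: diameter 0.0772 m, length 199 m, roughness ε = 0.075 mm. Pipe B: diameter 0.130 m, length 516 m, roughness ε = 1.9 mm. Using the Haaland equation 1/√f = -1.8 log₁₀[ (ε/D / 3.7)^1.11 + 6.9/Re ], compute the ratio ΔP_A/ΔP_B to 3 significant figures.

ΔP_A/ΔP_B ≈ 2.43

Pipe A: V = Q/A = 0.02583/0.004681 = 5.519 m/s; Re = 3.583e+05; ε/D = 0.000972; Haaland → f = 0.02027; ΔP_A = f(L/D)(ρV²/2) = 8.833e+05 Pa.
Pipe B: V = Q/A = 0.02583/0.01327 = 1.946 m/s; Re = 2.128e+05; ε/D = 0.0146; Haaland → f = 0.04358; ΔP_B = f(L/D)(ρV²/2) = 3.637e+05 Pa.
ΔP_A/ΔP_B = 8.833e+05/3.637e+05 = 2.43.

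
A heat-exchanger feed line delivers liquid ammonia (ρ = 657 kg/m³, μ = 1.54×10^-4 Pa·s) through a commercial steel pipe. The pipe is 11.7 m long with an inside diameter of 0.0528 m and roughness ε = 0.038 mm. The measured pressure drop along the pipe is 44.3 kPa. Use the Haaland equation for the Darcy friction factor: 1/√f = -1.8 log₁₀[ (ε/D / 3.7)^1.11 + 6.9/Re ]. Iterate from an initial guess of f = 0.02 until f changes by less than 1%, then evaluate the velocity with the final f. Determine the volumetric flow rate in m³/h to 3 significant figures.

Q ≈ 45.3 m³/h

Rearranging Darcy-Weisbach: V = √(2·ΔP·D/(f·L·ρ)). With ε/D = 3.8e-05/0.0528 = 0.00072, iterate starting from f = 0.02:
  f = 0.02 → V = √(2·4.43e+04·0.0528/(0.02·11.7·657)) = 5.516 m/s; Re = ρVD/μ = 1.243e+06; f → 0.01846
  f = 0.01846 → V = 5.741 m/s; Re = 1.293e+06; f → 0.01845
Converged (Δf/f < 1%). With the final f = 0.01845: V = √(2·4.43e+04·0.0528/(0.01845·11.7·657)) = 5.743 m/s.
Q = V·A = 5.743·(π/4·0.0528²) = 0.01257 m³/s = 45.3 m³/h.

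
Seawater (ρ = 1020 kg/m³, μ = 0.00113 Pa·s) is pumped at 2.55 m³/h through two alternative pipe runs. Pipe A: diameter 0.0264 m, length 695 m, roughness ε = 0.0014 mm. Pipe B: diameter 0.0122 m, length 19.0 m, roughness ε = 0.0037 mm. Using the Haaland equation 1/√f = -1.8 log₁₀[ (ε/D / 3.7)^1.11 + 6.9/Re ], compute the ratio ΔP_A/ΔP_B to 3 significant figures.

ΔP_A/ΔP_B ≈ 0.874

Pipe A: V = Q/A = 0.0007083/0.0005474 = 1.294 m/s; Re = 3.084e+04; ε/D = 5.3e-05; Haaland → f = 0.02327; ΔP_A = f(L/D)(ρV²/2) = 5.231e+05 Pa.
Pipe B: V = Q/A = 0.0007083/0.0001169 = 6.059 m/s; Re = 6.673e+04; ε/D = 0.000303; Haaland → f = 0.02053; ΔP_B = f(L/D)(ρV²/2) = 5.986e+05 Pa.
ΔP_A/ΔP_B = 5.231e+05/5.986e+05 = 0.874.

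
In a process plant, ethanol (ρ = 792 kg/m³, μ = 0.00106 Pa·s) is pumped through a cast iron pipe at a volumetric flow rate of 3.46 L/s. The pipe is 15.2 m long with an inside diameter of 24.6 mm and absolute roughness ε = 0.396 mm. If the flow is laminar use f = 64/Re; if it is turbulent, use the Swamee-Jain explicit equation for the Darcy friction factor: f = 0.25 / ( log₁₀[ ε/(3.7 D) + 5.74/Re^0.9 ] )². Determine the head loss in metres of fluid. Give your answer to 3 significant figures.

Q = 3.46 L/s = 3.46/1000 = 0.00346 m³/s.
Cross-sectional area A = πD²/4 = π(0.0246)²/4 = 0.0004753 m²; mean velocity V = Q/A = 0.00346/0.0004753 = 7.28 m/s.
Reynolds number Re = ρVD/μ = 792 · 7.28 · 0.0246 / 0.00106 = 1.338e+05.
Re > 4000 → turbulent. Relative roughness ε/D = 0.000396/0.0246 = 0.0161. Swamee-Jain: f = 0.25/(log₁₀[0.0161/3.7 + 5.74/1.338e+05^0.9])² = 0.25/(log₁₀[0.00435 + 0.00014])² = 0.25/(-2.348)² = 0.04536.
Darcy-Weisbach: ΔP = f(L/D)(ρV²/2) = 0.04536·(15.2/0.0246)·(792·7.28²/2) = 0.04536·617.9·2.099e+04 = 5.881e+05 Pa.
Head loss h_f = ΔP/(ρg) = 5.881e+05/(792·9.81) = 75.7 m.

h_f ≈ 75.7 m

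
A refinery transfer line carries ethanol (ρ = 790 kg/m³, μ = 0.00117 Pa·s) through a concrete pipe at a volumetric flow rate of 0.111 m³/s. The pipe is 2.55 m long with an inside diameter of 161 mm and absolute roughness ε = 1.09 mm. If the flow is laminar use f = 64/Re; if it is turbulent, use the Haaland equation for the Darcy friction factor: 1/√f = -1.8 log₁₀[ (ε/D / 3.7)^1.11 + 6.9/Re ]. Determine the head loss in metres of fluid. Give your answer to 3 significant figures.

h_f ≈ 0.805 m

Cross-sectional area A = πD²/4 = π(0.161)²/4 = 0.02036 m²; mean velocity V = Q/A = 0.111/0.02036 = 5.452 m/s.
Reynolds number Re = ρVD/μ = 790 · 5.452 · 0.161 / 0.00117 = 5.927e+05.
Re > 4000 → turbulent. Relative roughness ε/D = 0.00109/0.161 = 0.00677. Haaland: 1/√f = -1.8 log₁₀[(0.00677/3.7)^1.11 + 6.9/5.927e+05] = -1.8 log₁₀[0.000915 + 1.16e-05] = 5.46, so f = 0.03355.
Darcy-Weisbach: ΔP = f(L/D)(ρV²/2) = 0.03355·(2.55/0.161)·(790·5.452²/2) = 0.03355·15.84·1.174e+04 = 6239 Pa.
Head loss h_f = ΔP/(ρg) = 6239/(790·9.81) = 0.805 m.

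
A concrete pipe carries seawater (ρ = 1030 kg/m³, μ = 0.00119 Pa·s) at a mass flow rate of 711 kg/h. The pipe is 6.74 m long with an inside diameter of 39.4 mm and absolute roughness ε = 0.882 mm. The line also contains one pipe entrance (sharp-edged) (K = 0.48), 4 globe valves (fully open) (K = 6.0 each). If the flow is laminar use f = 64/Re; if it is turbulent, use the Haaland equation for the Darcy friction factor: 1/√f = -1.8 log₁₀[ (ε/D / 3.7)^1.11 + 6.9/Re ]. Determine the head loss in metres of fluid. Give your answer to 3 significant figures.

ṁ = 711 kg/h = 711/3600 = 0.1975 kg/s.
A = πD²/4 = π(0.0394)²/4 = 0.001219 m²; mean velocity V = ṁ/(ρA) = 0.1975/(1030 · 0.001219) = 0.1573 m/s.
Reynolds number Re = ρVD/μ = 1030 · 0.1573 · 0.0394 / 0.00119 = 5363.
Re > 4000 → turbulent. Relative roughness ε/D = 0.000882/0.0394 = 0.0224. Haaland: 1/√f = -1.8 log₁₀[(0.0224/3.7)^1.11 + 6.9/5363] = -1.8 log₁₀[0.00345 + 0.00129] = 4.184, so f = 0.05712.
Total minor-loss coefficient ΣK = 1·0.48 + 4·6 = 24.5.
ΔP = [f·L/D + ΣK]·(ρV²/2) = [0.05712·6.74/0.0394 + 24.5]·(1030·0.1573²/2) = [9.771 + 24.5]·12.74 = 436.3 Pa.
Head loss h_f = ΔP/(ρg) = 436.3/(1030·9.81) = 0.0432 m.

h_f ≈ 0.0432 m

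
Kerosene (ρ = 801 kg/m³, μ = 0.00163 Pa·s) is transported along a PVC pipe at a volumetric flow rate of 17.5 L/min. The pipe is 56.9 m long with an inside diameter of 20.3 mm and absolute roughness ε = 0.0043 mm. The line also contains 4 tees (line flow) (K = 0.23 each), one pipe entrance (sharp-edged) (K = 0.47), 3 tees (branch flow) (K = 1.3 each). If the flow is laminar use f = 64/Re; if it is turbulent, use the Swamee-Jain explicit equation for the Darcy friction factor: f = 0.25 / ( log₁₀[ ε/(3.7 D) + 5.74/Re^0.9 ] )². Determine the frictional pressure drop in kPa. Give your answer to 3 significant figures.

ΔP ≈ 31.1 kPa

Q = 17.5 L/min = 17.5/60000 = 0.0002917 m³/s.
Cross-sectional area A = πD²/4 = π(0.0203)²/4 = 0.0003237 m²; mean velocity V = Q/A = 0.0002917/0.0003237 = 0.9012 m/s.
Reynolds number Re = ρVD/μ = 801 · 0.9012 · 0.0203 / 0.00163 = 8990.
Re > 4000 → turbulent. Relative roughness ε/D = 4.3e-06/0.0203 = 0.000212. Swamee-Jain: f = 0.25/(log₁₀[0.000212/3.7 + 5.74/8990^0.9])² = 0.25/(log₁₀[5.72e-05 + 0.00159])² = 0.25/(-2.784)² = 0.03225.
Total minor-loss coefficient ΣK = 4·0.23 + 1·0.47 + 3·1.3 = 5.29.
ΔP = [f·L/D + ΣK]·(ρV²/2) = [0.03225·56.9/0.0203 + 5.29]·(801·0.9012²/2) = [90.41 + 5.29]·325.2 = 3.112e+04 Pa.
ΔP = 3.112e+04 Pa = 31.1 kPa.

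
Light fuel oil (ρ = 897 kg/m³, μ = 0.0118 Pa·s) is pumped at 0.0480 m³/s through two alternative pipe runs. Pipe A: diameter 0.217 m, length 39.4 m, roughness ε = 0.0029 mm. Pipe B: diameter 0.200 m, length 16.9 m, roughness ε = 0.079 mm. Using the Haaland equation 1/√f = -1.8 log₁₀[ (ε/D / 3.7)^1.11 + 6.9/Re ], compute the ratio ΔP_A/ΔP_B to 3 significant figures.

Pipe A: V = Q/A = 0.048/0.03698 = 1.298 m/s; Re = 2.141e+04; ε/D = 1.34e-05; Haaland → f = 0.02533; ΔP_A = f(L/D)(ρV²/2) = 3475 Pa.
Pipe B: V = Q/A = 0.048/0.03142 = 1.528 m/s; Re = 2.323e+04; ε/D = 0.000395; Haaland → f = 0.02558; ΔP_B = f(L/D)(ρV²/2) = 2263 Pa.
ΔP_A/ΔP_B = 3475/2263 = 1.54.

ΔP_A/ΔP_B ≈ 1.54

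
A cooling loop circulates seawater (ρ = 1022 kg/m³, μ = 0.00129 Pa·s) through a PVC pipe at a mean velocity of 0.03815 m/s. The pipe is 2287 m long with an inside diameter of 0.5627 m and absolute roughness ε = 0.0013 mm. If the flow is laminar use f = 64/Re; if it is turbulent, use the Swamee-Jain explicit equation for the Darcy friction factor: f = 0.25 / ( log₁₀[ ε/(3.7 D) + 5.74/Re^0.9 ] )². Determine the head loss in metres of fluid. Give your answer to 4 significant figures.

h_f ≈ 0.008111 m

Reynolds number Re = ρVD/μ = 1022 · 0.03815 · 0.5627 / 0.00129 = 1.701e+04.
Re > 4000 → turbulent. Relative roughness ε/D = 1.3e-06/0.5627 = 2.31e-06. Swamee-Jain: f = 0.25/(log₁₀[2.31e-06/3.7 + 5.74/1.701e+04^0.9])² = 0.25/(log₁₀[6.24e-07 + 0.000894])² = 0.25/(-3.048)² = 0.0269.
Darcy-Weisbach: ΔP = f(L/D)(ρV²/2) = 0.0269·(2287/0.5627)·(1022·0.03815²/2) = 0.0269·4064·0.7437 = 81.32 Pa.
Head loss h_f = ΔP/(ρg) = 81.32/(1022·9.81) = 0.008111 m.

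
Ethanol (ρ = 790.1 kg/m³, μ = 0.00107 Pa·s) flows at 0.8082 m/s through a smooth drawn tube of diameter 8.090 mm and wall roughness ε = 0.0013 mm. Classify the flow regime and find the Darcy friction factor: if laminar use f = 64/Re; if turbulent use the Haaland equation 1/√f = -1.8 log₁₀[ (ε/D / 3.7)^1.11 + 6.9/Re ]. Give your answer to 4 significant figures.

Re = ρVD/μ = 790.1·0.8082·0.00809/0.00107 = 4828.
Re > 4000 → turbulent. ε/D = 1.3e-06/0.00809 = 0.000161; Haaland: 1/√f = -1.8 log₁₀[1.44e-05 + 0.00143] = 5.113, so f = 0.03825.

f ≈ 0.03825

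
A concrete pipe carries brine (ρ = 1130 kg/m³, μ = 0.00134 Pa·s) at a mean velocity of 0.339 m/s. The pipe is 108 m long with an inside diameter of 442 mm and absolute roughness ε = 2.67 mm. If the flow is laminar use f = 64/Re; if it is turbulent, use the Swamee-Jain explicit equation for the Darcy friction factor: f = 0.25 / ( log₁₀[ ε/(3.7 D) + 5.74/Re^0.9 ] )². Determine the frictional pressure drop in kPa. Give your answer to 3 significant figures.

Reynolds number Re = ρVD/μ = 1130 · 0.339 · 0.442 / 0.00134 = 1.264e+05.
Re > 4000 → turbulent. Relative roughness ε/D = 0.00267/0.442 = 0.00604. Swamee-Jain: f = 0.25/(log₁₀[0.00604/3.7 + 5.74/1.264e+05^0.9])² = 0.25/(log₁₀[0.00163 + 0.000147])² = 0.25/(-2.75)² = 0.03307.
Darcy-Weisbach: ΔP = f(L/D)(ρV²/2) = 0.03307·(108/0.442)·(1130·0.339²/2) = 0.03307·244.3·64.93 = 524.6 Pa.
ΔP = 524.6 Pa = 0.525 kPa.

ΔP ≈ 0.525 kPa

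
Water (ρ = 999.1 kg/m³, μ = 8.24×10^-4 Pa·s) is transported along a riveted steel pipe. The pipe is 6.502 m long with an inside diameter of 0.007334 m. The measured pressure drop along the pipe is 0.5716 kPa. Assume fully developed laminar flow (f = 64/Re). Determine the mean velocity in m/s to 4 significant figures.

For laminar flow, f = 64/Re with Re = ρVD/μ, so Darcy-Weisbach reduces to ΔP = 32μLV/D². Solving for V: V = ΔP·D²/(32μL) = 571.6·(0.007334)²/(32·0.000824·6.502) = 0.1793 m/s.
Check: Re = ρVD/μ = 999.1·0.1793·0.007334/0.000824 = 1595 < 2300, so the laminar assumption holds.

V ≈ 0.1793 m/s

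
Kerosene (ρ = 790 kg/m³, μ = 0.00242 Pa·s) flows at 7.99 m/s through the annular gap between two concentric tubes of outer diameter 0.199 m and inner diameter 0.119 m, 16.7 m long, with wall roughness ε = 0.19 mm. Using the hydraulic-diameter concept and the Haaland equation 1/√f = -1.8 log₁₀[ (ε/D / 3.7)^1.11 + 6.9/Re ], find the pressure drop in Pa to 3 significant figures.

Hydraulic diameter D_h = 4A/P = D_o - D_i = 0.199 - 0.119 = 0.08 m.
Re = ρVD_h/μ = 790·7.99·0.08/0.00242 = 2.087e+05.
ε/D_h = 0.00019/0.08 = 0.00237; Haaland gives 1/√f = -1.8 log₁₀[0.000286+3.31e-05] = 6.293, so f = 0.02525.
ΔP = f(L/D_h)(ρV²/2) = 0.02525·16.7/0.08·2.522e+04 = 1.329e+05 Pa.

ΔP ≈ 133000 Pa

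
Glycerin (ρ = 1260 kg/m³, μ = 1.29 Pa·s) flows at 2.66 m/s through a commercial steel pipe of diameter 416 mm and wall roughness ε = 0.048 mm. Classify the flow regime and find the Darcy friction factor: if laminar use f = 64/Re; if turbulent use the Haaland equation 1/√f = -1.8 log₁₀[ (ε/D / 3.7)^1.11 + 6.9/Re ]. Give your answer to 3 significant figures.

Re = ρVD/μ = 1260·2.66·0.416/1.29 = 1081.
Re < 2300 → laminar, so f = 64/Re = 0.05921 (roughness is irrelevant in laminar flow).

f ≈ 0.0592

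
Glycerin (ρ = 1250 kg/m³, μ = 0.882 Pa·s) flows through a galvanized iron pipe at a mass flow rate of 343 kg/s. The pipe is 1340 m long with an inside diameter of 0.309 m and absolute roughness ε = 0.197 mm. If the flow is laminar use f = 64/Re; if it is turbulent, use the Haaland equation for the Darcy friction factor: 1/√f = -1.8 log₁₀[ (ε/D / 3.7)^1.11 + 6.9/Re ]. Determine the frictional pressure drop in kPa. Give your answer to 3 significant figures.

A = πD²/4 = π(0.309)²/4 = 0.07499 m²; mean velocity V = ṁ/(ρA) = 343/(1250 · 0.07499) = 3.659 m/s.
Reynolds number Re = ρVD/μ = 1250 · 3.659 · 0.309 / 0.882 = 1602.
Re < 2300 → laminar flow, so f = 64/Re = 64/1602 = 0.03994 (the turbulent correlation is not needed).
Darcy-Weisbach: ΔP = f(L/D)(ρV²/2) = 0.03994·(1340/0.309)·(1250·3.659²/2) = 0.03994·4337·8368 = 1.449e+06 Pa.
ΔP = 1.449e+06 Pa = 1450 kPa.

ΔP ≈ 1450 kPa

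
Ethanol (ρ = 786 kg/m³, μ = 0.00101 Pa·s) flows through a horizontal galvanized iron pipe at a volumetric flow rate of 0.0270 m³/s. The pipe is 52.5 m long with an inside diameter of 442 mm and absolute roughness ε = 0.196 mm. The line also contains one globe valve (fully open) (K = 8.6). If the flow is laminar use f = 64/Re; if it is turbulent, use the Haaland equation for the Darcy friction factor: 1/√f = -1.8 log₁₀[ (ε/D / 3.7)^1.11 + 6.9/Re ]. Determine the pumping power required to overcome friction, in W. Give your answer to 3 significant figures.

P ≈ 3.66 W

Cross-sectional area A = πD²/4 = π(0.442)²/4 = 0.1534 m²; mean velocity V = Q/A = 0.027/0.1534 = 0.176 m/s.
Reynolds number Re = ρVD/μ = 786 · 0.176 · 0.442 / 0.00101 = 6.053e+04.
Re > 4000 → turbulent. Relative roughness ε/D = 0.000196/0.442 = 0.000443. Haaland: 1/√f = -1.8 log₁₀[(0.000443/3.7)^1.11 + 6.9/6.053e+04] = -1.8 log₁₀[4.44e-05 + 0.000114] = 6.841, so f = 0.02137.
Total minor-loss coefficient ΣK = 1·8.6 = 8.6.
ΔP = [f·L/D + ΣK]·(ρV²/2) = [0.02137·52.5/0.442 + 8.6]·(786·0.176²/2) = [2.538 + 8.6]·12.17 = 135.5 Pa.
Pumping power P = QΔP = 0.027·135.5 = 3.660 W = 3.66 W.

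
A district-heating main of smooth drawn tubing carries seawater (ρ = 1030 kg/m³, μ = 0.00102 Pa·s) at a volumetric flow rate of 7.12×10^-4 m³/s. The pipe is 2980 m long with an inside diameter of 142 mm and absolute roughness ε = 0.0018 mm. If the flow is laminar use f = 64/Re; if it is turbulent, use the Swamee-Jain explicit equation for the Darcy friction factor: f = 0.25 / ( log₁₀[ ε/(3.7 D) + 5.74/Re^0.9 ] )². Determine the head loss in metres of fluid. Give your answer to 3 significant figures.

h_f ≈ 0.0759 m

Cross-sectional area A = πD²/4 = π(0.142)²/4 = 0.01584 m²; mean velocity V = Q/A = 0.000712/0.01584 = 0.04496 m/s.
Reynolds number Re = ρVD/μ = 1030 · 0.04496 · 0.142 / 0.00102 = 6447.
Re > 4000 → turbulent. Relative roughness ε/D = 1.8e-06/0.142 = 1.27e-05. Swamee-Jain: f = 0.25/(log₁₀[1.27e-05/3.7 + 5.74/6447^0.9])² = 0.25/(log₁₀[3.43e-06 + 0.00214])² = 0.25/(-2.669)² = 0.0351.
Darcy-Weisbach: ΔP = f(L/D)(ρV²/2) = 0.0351·(2980/0.142)·(1030·0.04496²/2) = 0.0351·2.099e+04·1.041 = 766.8 Pa.
Head loss h_f = ΔP/(ρg) = 766.8/(1030·9.81) = 0.0759 m.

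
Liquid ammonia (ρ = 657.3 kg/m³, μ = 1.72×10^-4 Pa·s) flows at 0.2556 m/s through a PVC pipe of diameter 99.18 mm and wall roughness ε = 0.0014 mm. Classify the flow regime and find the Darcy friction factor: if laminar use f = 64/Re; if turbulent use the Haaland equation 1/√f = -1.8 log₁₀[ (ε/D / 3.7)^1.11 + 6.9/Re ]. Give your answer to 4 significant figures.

Re = ρVD/μ = 657.3·0.2556·0.09918/0.000172 = 9.688e+04.
Re > 4000 → turbulent. ε/D = 1.4e-06/0.09918 = 1.41e-05; Haaland: 1/√f = -1.8 log₁₀[9.67e-07 + 7.12e-05] = 7.455, so f = 0.01799.

f ≈ 0.01799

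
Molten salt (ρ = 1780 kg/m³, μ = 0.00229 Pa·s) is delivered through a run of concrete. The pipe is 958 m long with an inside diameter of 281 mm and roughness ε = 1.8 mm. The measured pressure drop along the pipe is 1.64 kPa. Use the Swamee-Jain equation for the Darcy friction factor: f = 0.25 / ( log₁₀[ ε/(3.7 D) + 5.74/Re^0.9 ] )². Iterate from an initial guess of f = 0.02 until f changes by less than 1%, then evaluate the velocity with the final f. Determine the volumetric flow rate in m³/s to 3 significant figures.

Rearranging Darcy-Weisbach: V = √(2·ΔP·D/(f·L·ρ)). With ε/D = 0.0018/0.281 = 0.00641, iterate starting from f = 0.02:
  f = 0.02 → V = √(2·1640·0.281/(0.02·958·1780)) = 0.1644 m/s; Re = ρVD/μ = 3.591e+04; f → 0.03533
  f = 0.03533 → V = 0.1237 m/s; Re = 2.702e+04; f → 0.03602
  f = 0.03602 → V = 0.1225 m/s; Re = 2.675e+04; f → 0.03605
Converged (Δf/f < 1%). With the final f = 0.03605: V = √(2·1640·0.281/(0.03605·958·1780)) = 0.1224 m/s.
Q = V·A = 0.1224·(π/4·0.281²) = 0.007594 m³/s = 0.00759 m³/s.

Q ≈ 0.00759 m³/s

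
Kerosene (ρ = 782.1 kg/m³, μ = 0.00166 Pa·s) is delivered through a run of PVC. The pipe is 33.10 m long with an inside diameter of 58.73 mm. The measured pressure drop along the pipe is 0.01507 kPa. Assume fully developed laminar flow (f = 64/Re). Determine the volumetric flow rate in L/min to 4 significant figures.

Q ≈ 4.805 L/min

For laminar flow, f = 64/Re with Re = ρVD/μ, so Darcy-Weisbach reduces to ΔP = 32μLV/D². Solving for V: V = ΔP·D²/(32μL) = 15.07·(0.05873)²/(32·0.00166·33.1) = 0.02956 m/s.
Check: Re = ρVD/μ = 782.1·0.02956·0.05873/0.00166 = 818 < 2300, so the laminar assumption holds.
Q = V·A = 0.02956·(π/4·0.05873²) = 8.009e-05 m³/s = 4.805 L/min.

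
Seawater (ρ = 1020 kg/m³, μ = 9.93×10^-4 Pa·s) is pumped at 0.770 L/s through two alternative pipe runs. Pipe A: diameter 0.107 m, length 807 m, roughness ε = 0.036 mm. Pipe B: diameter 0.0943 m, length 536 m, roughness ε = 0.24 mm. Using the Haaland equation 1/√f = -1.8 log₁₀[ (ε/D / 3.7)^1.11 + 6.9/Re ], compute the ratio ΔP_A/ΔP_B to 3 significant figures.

Pipe A: V = Q/A = 0.00077/0.008992 = 0.08563 m/s; Re = 9412; ε/D = 0.000336; Haaland → f = 0.03179; ΔP_A = f(L/D)(ρV²/2) = 896.6 Pa.
Pipe B: V = Q/A = 0.00077/0.006984 = 0.1102 m/s; Re = 1.068e+04; ε/D = 0.00255; Haaland → f = 0.03384; ΔP_B = f(L/D)(ρV²/2) = 1192 Pa.
ΔP_A/ΔP_B = 896.6/1192 = 0.752.

ΔP_A/ΔP_B ≈ 0.752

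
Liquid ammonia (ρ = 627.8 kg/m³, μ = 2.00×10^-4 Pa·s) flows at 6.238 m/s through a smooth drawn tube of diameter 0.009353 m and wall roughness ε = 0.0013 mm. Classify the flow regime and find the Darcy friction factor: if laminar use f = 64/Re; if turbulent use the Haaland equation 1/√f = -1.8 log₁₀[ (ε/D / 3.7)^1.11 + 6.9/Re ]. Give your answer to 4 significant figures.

Re = ρVD/μ = 627.8·6.238·0.009353/0.0002 = 1.831e+05.
Re > 4000 → turbulent. ε/D = 1.3e-06/0.009353 = 0.000139; Haaland: 1/√f = -1.8 log₁₀[1.22e-05 + 3.77e-05] = 7.743, so f = 0.01668.

f ≈ 0.01668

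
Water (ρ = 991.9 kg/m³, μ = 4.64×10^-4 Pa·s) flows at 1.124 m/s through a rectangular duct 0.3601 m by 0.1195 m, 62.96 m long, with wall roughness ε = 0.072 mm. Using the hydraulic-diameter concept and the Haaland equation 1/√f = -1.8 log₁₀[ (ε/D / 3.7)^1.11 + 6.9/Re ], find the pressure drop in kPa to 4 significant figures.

Hydraulic diameter D_h = 4A/P = 4·(0.3601·0.1195)/(2·(0.3601+0.1195)) = 0.1721/0.9592 = 0.1794 m.
Re = ρVD_h/μ = 991.9·1.124·0.1794/0.000464 = 4.312e+05.
ε/D_h = 7.2e-05/0.1794 = 0.000401; Haaland gives 1/√f = -1.8 log₁₀[3.97e-05+1.6e-05] = 7.657, so f = 0.01706.
ΔP = f(L/D_h)(ρV²/2) = 0.01706·62.96/0.1794·626.6 = 3749 Pa.
ΔP = 3.749 kPa.

ΔP ≈ 3.749 kPa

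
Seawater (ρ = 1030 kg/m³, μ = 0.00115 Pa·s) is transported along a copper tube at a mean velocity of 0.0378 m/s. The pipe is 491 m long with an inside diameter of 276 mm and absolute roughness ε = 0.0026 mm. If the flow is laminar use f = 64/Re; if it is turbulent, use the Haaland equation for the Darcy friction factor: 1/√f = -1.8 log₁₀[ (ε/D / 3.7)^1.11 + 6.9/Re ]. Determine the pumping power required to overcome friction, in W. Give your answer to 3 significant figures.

P ≈ 0.0932 W

Reynolds number Re = ρVD/μ = 1030 · 0.0378 · 0.276 / 0.00115 = 9344.
Re > 4000 → turbulent. Relative roughness ε/D = 2.6e-06/0.276 = 9.42e-06. Haaland: 1/√f = -1.8 log₁₀[(9.42e-06/3.7)^1.11 + 6.9/9344] = -1.8 log₁₀[6.17e-07 + 0.000738] = 5.636, so f = 0.03148.
Darcy-Weisbach: ΔP = f(L/D)(ρV²/2) = 0.03148·(491/0.276)·(1030·0.0378²/2) = 0.03148·1779·0.7359 = 41.21 Pa.
Q = V·A = 0.0378·0.05983 = 0.002262 m³/s.
Pumping power P = QΔP = 0.002262·41.21 = 0.09319 W = 0.0932 W.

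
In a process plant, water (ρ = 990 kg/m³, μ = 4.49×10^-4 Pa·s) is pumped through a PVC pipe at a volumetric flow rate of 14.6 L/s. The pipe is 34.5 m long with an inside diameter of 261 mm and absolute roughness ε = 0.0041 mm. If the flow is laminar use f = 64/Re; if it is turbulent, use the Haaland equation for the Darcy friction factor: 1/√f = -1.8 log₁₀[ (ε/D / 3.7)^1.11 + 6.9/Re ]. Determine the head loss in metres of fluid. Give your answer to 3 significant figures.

h_f ≈ 0.00820 m

Q = 14.6 L/s = 14.6/1000 = 0.0146 m³/s.
Cross-sectional area A = πD²/4 = π(0.261)²/4 = 0.0535 m²; mean velocity V = Q/A = 0.0146/0.0535 = 0.2729 m/s.
Reynolds number Re = ρVD/μ = 990 · 0.2729 · 0.261 / 0.000449 = 1.57e+05.
Re > 4000 → turbulent. Relative roughness ε/D = 4.1e-06/0.261 = 1.57e-05. Haaland: 1/√f = -1.8 log₁₀[(1.57e-05/3.7)^1.11 + 6.9/1.57e+05] = -1.8 log₁₀[1.09e-06 + 4.39e-05] = 7.824, so f = 0.01634.
Darcy-Weisbach: ΔP = f(L/D)(ρV²/2) = 0.01634·(34.5/0.261)·(990·0.2729²/2) = 0.01634·132.2·36.86 = 79.6 Pa.
Head loss h_f = ΔP/(ρg) = 79.6/(990·9.81) = 0.00820 m.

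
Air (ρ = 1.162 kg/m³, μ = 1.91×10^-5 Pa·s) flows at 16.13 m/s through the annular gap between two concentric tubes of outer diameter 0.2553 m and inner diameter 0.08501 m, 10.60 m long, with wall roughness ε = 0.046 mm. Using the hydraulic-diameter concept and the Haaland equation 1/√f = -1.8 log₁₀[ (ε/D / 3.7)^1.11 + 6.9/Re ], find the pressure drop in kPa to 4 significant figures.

ΔP ≈ 0.1666 kPa

Hydraulic diameter D_h = 4A/P = D_o - D_i = 0.2553 - 0.08501 = 0.1703 m.
Re = ρVD_h/μ = 1.162·16.13·0.1703/1.91e-05 = 1.671e+05.
ε/D_h = 4.6e-05/0.1703 = 0.00027; Haaland gives 1/√f = -1.8 log₁₀[2.56e-05+4.13e-05] = 7.514, so f = 0.01771.
ΔP = f(L/D_h)(ρV²/2) = 0.01771·10.6/0.1703·151.2 = 166.6 Pa.
ΔP = 0.1666 kPa.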